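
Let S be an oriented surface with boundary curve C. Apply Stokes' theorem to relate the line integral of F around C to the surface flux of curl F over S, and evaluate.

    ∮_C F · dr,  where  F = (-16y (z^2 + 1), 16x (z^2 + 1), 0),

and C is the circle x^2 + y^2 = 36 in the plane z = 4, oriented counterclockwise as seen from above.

Let S be the flat disk x^2 + y^2 ≤ 36 in the plane z = 4, with upward unit normal n̂ = ẑ. By Stokes' theorem,

    ∮_C F · dr = ∬_S (∇ × F) · n̂ dS = ∬_D (curl F)_z dA,

where D is the disk x^2 + y^2 ≤ 36.

Compute the curl of F = (-16y (z^2 + 1), 16x (z^2 + 1), 0):
    (∇ × F)_x = ∂F_z/∂y - ∂F_y/∂z = -32x z,
    (∇ × F)_y = ∂F_x/∂z - ∂F_z/∂x = -32y z,
    (∇ × F)_z = ∂F_y/∂x - ∂F_x/∂y = 32z^2 + 32.

On z = 4, (curl F)_z = 544.

Convert to polar (x = r cos θ, y = r sin θ, dA = r dr dθ); the integrand becomes 544, so

    ∬_D (curl F)_z dA = ∫_0^{2π} ∫_0^{6} (544) · r dr dθ.

Inner (r from 0 to 6): 9792.
Outer (θ from 0 to 2π): 19584π.

Therefore ∮_C F · dr = 19584π.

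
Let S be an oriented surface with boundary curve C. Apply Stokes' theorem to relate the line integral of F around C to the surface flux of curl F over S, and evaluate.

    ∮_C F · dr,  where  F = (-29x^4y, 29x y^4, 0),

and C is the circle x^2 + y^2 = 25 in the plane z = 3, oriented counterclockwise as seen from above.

Let S be the flat disk x^2 + y^2 ≤ 25 in the plane z = 3, with upward unit normal n̂ = ẑ. By Stokes' theorem,

    ∮_C F · dr = ∬_S (∇ × F) · n̂ dS = ∬_D (curl F)_z dA,

where D is the disk x^2 + y^2 ≤ 25.

Compute the curl of F = (-29x^4y, 29x y^4, 0):
    (∇ × F)_x = ∂F_z/∂y - ∂F_y/∂z = 0,
    (∇ × F)_y = ∂F_x/∂z - ∂F_z/∂x = 0,
    (∇ × F)_z = ∂F_y/∂x - ∂F_x/∂y = 29x^4 + 29y^4.

On z = 3, (curl F)_z = 29x^4 + 29y^4.

Convert to polar (x = r cos θ, y = r sin θ, dA = r dr dθ); the integrand becomes 29r^4(sin(θ)^4 + cos(θ)^4), so

    ∬_D (curl F)_z dA = ∫_0^{2π} ∫_0^{5} (29r^4(sin(θ)^4 + cos(θ)^4)) · r dr dθ.

Inner (r from 0 to 5): 453125sin(θ)^4/6 + 453125cos(θ)^4/6.
Outer (θ from 0 to 2π): 453125π/4.

Therefore ∮_C F · dr = 453125π/4.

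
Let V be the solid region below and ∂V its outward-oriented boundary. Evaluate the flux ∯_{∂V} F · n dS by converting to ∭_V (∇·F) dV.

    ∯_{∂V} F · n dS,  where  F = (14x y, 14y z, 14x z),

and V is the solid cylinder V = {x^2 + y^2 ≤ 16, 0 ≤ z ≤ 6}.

By the divergence theorem,

    ∯_{∂V} F · n dS = ∭_V (∇ · F) dV.

Compute the divergence:
    ∇ · F = ∂F_x/∂x + ∂F_y/∂y + ∂F_z/∂z = 14y + 14z + 14x = 14x + 14y + 14z.

In cylindrical coordinates, x = r cos(θ), y = r sin(θ), z = z, dV = r dr dθ dz, with 0 ≤ r ≤ 4, 0 ≤ θ ≤ 2π, 0 ≤ z ≤ 6.

The integrand, after substitution and multiplying by the volume element, becomes (14sqrt(2)r sin(θ + π/4) + 14z) · r, so

    ∭_V (∇·F) dV = ∫_0^{2π} ∫_0^{4} ∫_0^{6} (14sqrt(2)r sin(θ + π/4) + 14z) · r dz dr dθ.

Inner (z from 0 to 6): 84r (sqrt(2)r sin(θ + π/4) + 3).
Middle (r from 0 to 4): 1792sqrt(2)sin(θ + π/4) + 2016.
Outer (θ from 0 to 2π): 4032π.

Therefore ∯_{∂V} F · n dS = 4032π.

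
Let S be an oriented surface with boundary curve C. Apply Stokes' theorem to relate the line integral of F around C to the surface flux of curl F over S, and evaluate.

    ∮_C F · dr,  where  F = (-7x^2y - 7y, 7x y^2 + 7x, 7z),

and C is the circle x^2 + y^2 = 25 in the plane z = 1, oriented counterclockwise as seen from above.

Let S be the flat disk x^2 + y^2 ≤ 25 in the plane z = 1, with upward unit normal n̂ = ẑ. By Stokes' theorem,

    ∮_C F · dr = ∬_S (∇ × F) · n̂ dS = ∬_D (curl F)_z dA,

where D is the disk x^2 + y^2 ≤ 25.

Compute the curl of F = (-7x^2y - 7y, 7x y^2 + 7x, 7z):
    (∇ × F)_x = ∂F_z/∂y - ∂F_y/∂z = 0,
    (∇ × F)_y = ∂F_x/∂z - ∂F_z/∂x = 0,
    (∇ × F)_z = ∂F_y/∂x - ∂F_x/∂y = 7x^2 + 7y^2 + 14.

On z = 1, (curl F)_z = 7x^2 + 7y^2 + 14.

Convert to polar (x = r cos θ, y = r sin θ, dA = r dr dθ); the integrand becomes 7r^2 + 14, so

    ∬_D (curl F)_z dA = ∫_0^{2π} ∫_0^{5} (7r^2 + 14) · r dr dθ.

Inner (r from 0 to 5): 5075/4.
Outer (θ from 0 to 2π): 5075π/2.

Therefore ∮_C F · dr = 5075π/2.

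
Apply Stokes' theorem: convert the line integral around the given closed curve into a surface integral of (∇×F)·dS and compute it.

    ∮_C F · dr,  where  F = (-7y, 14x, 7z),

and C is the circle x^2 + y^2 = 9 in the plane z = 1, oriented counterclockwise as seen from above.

Let S be the flat disk x^2 + y^2 ≤ 9 in the plane z = 1, with upward unit normal n̂ = ẑ. By Stokes' theorem,

    ∮_C F · dr = ∬_S (∇ × F) · n̂ dS = ∬_D (curl F)_z dA,

where D is the disk x^2 + y^2 ≤ 9.

Compute the curl of F = (-7y, 14x, 7z):
    (∇ × F)_x = ∂F_z/∂y - ∂F_y/∂z = 0,
    (∇ × F)_y = ∂F_x/∂z - ∂F_z/∂x = 0,
    (∇ × F)_z = ∂F_y/∂x - ∂F_x/∂y = 21.

On z = 1, (curl F)_z = 21.

Convert to polar (x = r cos θ, y = r sin θ, dA = r dr dθ); the integrand becomes 21, so

    ∬_D (curl F)_z dA = ∫_0^{2π} ∫_0^{3} (21) · r dr dθ.

Inner (r from 0 to 3): 189/2.
Outer (θ from 0 to 2π): 189π.

Therefore ∮_C F · dr = 189π.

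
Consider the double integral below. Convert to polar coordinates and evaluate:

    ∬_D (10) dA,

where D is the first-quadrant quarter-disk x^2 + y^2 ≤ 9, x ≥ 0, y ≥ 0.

The region D is 0 ≤ r ≤ 3, 0 ≤ θ ≤ π/2 in polar coordinates, where x = r cos(θ), y = r sin(θ), and dA = r dr dθ.

Under the substitution, the integrand becomes 10, so

    ∬_D (10) dA = ∫_{0}^{π/2} ∫_{0}^{3} (10) · r dr dθ.

Inner integral (in r): ∫_{0}^{3} (10) · r dr = 45.

Outer integral (in θ): ∫_{0}^{π/2} (45) dθ = 45π/2.

Therefore ∬_D (10) dA = 45π/2.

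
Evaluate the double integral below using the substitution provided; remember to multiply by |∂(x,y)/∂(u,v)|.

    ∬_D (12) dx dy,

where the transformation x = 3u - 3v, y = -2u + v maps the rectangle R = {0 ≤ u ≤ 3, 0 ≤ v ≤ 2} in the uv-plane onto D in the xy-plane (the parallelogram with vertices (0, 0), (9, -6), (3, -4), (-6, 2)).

Compute the Jacobian determinant of (x, y) with respect to (u, v):

    ∂(x,y)/∂(u,v) = | 3  -3 | = (3)(1) - (-3)(-2) = -3.
                   | -2  1 |

Its absolute value is |J| = 3 (the area scaling factor).

Substituting x = 3u - 3v, y = -2u + v into the integrand,

    12 → 12,

so the integral becomes

    ∬_R (12) · |J| du dv = ∫_0^3 ∫_0^2 (36) dv du.

Inner (v): 72.
Outer (u): 216.

Therefore ∬_D (12) dx dy = 216.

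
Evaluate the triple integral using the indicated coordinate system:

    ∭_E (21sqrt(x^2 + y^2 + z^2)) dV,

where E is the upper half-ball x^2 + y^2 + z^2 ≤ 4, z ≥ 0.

In spherical coordinates, x = ρ sin(φ) cos(θ), y = ρ sin(φ) sin(θ), z = ρ cos(φ), and dV = ρ^2 sin(φ) dρ dφ dθ.

The integrand becomes 21ρ, so

    ∭_E (21sqrt(x^2 + y^2 + z^2)) dV = ∫_{0}^{2π} ∫_{0}^{π/2} ∫_{0}^{2} (21ρ) · ρ^2 sin(φ) dρ dφ dθ.

Inner (ρ): 84sin(φ).
Middle (φ): 84.
Outer (θ): 168π.

Therefore the triple integral equals 168π.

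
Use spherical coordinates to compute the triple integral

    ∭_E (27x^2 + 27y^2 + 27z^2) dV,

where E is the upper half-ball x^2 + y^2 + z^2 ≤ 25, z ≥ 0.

In spherical coordinates, x = ρ sin(φ) cos(θ), y = ρ sin(φ) sin(θ), z = ρ cos(φ), and dV = ρ^2 sin(φ) dρ dφ dθ.

The integrand becomes 27ρ^2, so

    ∭_E (27x^2 + 27y^2 + 27z^2) dV = ∫_{0}^{2π} ∫_{0}^{π/2} ∫_{0}^{5} (27ρ^2) · ρ^2 sin(φ) dρ dφ dθ.

Inner (ρ): 16875sin(φ).
Middle (φ): 16875.
Outer (θ): 33750π.

Therefore the triple integral equals 33750π.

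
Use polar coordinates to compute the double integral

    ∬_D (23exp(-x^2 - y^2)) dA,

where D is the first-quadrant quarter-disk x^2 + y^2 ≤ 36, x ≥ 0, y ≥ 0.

The region D is 0 ≤ r ≤ 6, 0 ≤ θ ≤ π/2 in polar coordinates, where x = r cos(θ), y = r sin(θ), and dA = r dr dθ.

Under the substitution, the integrand becomes 23exp(-r^2), so

    ∬_D (23exp(-x^2 - y^2)) dA = ∫_{0}^{π/2} ∫_{0}^{6} (23exp(-r^2)) · r dr dθ.

Inner integral (in r): ∫_{0}^{6} (23exp(-r^2)) · r dr = 23/2 - 23exp(-36)/2.

Outer integral (in θ): ∫_{0}^{π/2} (23/2 - 23exp(-36)/2) dθ = -23π (1 - exp(36))exp(-36)/4.

Therefore ∬_D (23exp(-x^2 - y^2)) dA = -23π (1 - exp(36))exp(-36)/4.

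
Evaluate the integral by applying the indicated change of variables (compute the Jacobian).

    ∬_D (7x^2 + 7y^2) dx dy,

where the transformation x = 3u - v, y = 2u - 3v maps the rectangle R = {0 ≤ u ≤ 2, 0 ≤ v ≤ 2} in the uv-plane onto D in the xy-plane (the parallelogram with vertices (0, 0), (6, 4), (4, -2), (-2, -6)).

Compute the Jacobian determinant of (x, y) with respect to (u, v):

    ∂(x,y)/∂(u,v) = | 3  -1 | = (3)(-3) - (-1)(2) = -7.
                   | 2  -3 |

Its absolute value is |J| = 7 (the area scaling factor).

Substituting x = 3u - v, y = 2u - 3v into the integrand,

    7x^2 + 7y^2 → 91u^2 - 126u v + 70v^2,

so the integral becomes

    ∬_R (91u^2 - 126u v + 70v^2) · |J| du dv = ∫_0^2 ∫_0^2 (637u^2 - 882u v + 490v^2) dv du.

Inner (v): 1274u^2 - 1764u + 3920/3.
Outer (u): 7448/3.

Therefore ∬_D (7x^2 + 7y^2) dx dy = 7448/3.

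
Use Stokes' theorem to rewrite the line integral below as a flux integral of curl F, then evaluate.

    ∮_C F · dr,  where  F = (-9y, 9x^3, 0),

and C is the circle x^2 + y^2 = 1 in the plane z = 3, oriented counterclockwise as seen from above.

Let S be the flat disk x^2 + y^2 ≤ 1 in the plane z = 3, with upward unit normal n̂ = ẑ. By Stokes' theorem,

    ∮_C F · dr = ∬_S (∇ × F) · n̂ dS = ∬_D (curl F)_z dA,

where D is the disk x^2 + y^2 ≤ 1.

Compute the curl of F = (-9y, 9x^3, 0):
    (∇ × F)_x = ∂F_z/∂y - ∂F_y/∂z = 0,
    (∇ × F)_y = ∂F_x/∂z - ∂F_z/∂x = 0,
    (∇ × F)_z = ∂F_y/∂x - ∂F_x/∂y = 27x^2 + 9.

On z = 3, (curl F)_z = 27x^2 + 9.

Convert to polar (x = r cos θ, y = r sin θ, dA = r dr dθ); the integrand becomes 27r^2cos(θ)^2 + 9, so

    ∬_D (curl F)_z dA = ∫_0^{2π} ∫_0^{1} (27r^2cos(θ)^2 + 9) · r dr dθ.

Inner (r from 0 to 1): 27cos(θ)^2/4 + 9/2.
Outer (θ from 0 to 2π): 63π/4.

Therefore ∮_C F · dr = 63π/4.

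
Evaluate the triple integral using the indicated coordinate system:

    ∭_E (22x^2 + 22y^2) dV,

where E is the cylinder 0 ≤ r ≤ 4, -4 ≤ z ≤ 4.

In cylindrical coordinates, x = r cos(θ), y = r sin(θ), z = z, and dV = r dr dθ dz.

The integrand becomes 22r^2, so

    ∭_E (22x^2 + 22y^2) dV = ∫_{0}^{2π} ∫_{0}^{4} ∫_{-4}^{4} (22r^2) · r dz dr dθ.

Inner (z): 176r^3.
Middle (r from 0 to 4): 11264.
Outer (θ): 22528π.

Therefore the triple integral equals 22528π.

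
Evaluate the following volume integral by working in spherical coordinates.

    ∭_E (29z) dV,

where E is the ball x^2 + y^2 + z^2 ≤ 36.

In spherical coordinates, x = ρ sin(φ) cos(θ), y = ρ sin(φ) sin(θ), z = ρ cos(φ), and dV = ρ^2 sin(φ) dρ dφ dθ.

The integrand becomes 29ρ cos(φ), so

    ∭_E (29z) dV = ∫_{0}^{2π} ∫_{0}^{π} ∫_{0}^{6} (29ρ cos(φ)) · ρ^2 sin(φ) dρ dφ dθ.

Inner (ρ): 4698sin(2φ).
Middle (φ): 0.
Outer (θ): 0.

Therefore the triple integral equals 0.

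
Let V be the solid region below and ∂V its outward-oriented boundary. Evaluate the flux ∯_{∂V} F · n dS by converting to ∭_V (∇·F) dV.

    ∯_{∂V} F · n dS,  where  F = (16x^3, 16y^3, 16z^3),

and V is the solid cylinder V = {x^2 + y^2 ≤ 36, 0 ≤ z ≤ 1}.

By the divergence theorem,

    ∯_{∂V} F · n dS = ∭_V (∇ · F) dV.

Compute the divergence:
    ∇ · F = ∂F_x/∂x + ∂F_y/∂y + ∂F_z/∂z = 48x^2 + 48y^2 + 48z^2.

In cylindrical coordinates, x = r cos(θ), y = r sin(θ), z = z, dV = r dr dθ dz, with 0 ≤ r ≤ 6, 0 ≤ θ ≤ 2π, 0 ≤ z ≤ 1.

The integrand, after substitution and multiplying by the volume element, becomes (48r^2 + 48z^2) · r, so

    ∭_V (∇·F) dV = ∫_0^{2π} ∫_0^{6} ∫_0^{1} (48r^2 + 48z^2) · r dz dr dθ.

Inner (z from 0 to 1): 48r^3 + 16r.
Middle (r from 0 to 6): 15840.
Outer (θ from 0 to 2π): 31680π.

Therefore ∯_{∂V} F · n dS = 31680π.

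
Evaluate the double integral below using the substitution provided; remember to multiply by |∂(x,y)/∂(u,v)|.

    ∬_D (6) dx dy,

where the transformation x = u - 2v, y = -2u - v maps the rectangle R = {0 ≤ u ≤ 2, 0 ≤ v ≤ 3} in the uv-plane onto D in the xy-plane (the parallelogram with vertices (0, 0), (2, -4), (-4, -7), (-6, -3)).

Compute the Jacobian determinant of (x, y) with respect to (u, v):

    ∂(x,y)/∂(u,v) = | 1  -2 | = (1)(-1) - (-2)(-2) = -5.
                   | -2  -1 |

Its absolute value is |J| = 5 (the area scaling factor).

Substituting x = u - 2v, y = -2u - v into the integrand,

    6 → 6,

so the integral becomes

    ∬_R (6) · |J| du dv = ∫_0^2 ∫_0^3 (30) dv du.

Inner (v): 90.
Outer (u): 180.

Therefore ∬_D (6) dx dy = 180.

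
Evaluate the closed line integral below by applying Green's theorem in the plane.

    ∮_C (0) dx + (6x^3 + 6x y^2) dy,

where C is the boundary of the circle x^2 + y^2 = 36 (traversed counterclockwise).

Green's theorem converts the closed line integral into a double integral over the enclosed region D:

    ∮_C P dx + Q dy = ∬_D (∂Q/∂x - ∂P/∂y) dA.

Here P = 0, Q = 6x^3 + 6x y^2, so

    ∂Q/∂x = 18x^2 + 6y^2,    ∂P/∂y = 0,
    ∂Q/∂x - ∂P/∂y = 18x^2 + 6y^2.

D is the region x^2 + y^2 ≤ 36. Evaluating the double integral:

In polar coordinates (x = r cos θ, y = r sin θ, dA = r dr dθ) the integrand becomes 6r^2(cos(2θ) + 2), so

    ∬_D (18x^2 + 6y^2) dA = ∫_0^{2π} ∫_0^{6} (6r^2(cos(2θ) + 2)) · r dr dθ.

Inner (r from 0 to 6): 1944cos(2θ) + 3888.
Outer (θ from 0 to 2π): 7776π.

Therefore ∮_C P dx + Q dy = 7776π.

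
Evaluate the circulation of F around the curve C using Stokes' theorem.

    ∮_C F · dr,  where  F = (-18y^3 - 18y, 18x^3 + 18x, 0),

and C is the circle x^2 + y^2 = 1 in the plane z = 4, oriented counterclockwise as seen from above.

Let S be the flat disk x^2 + y^2 ≤ 1 in the plane z = 4, with upward unit normal n̂ = ẑ. By Stokes' theorem,

    ∮_C F · dr = ∬_S (∇ × F) · n̂ dS = ∬_D (curl F)_z dA,

where D is the disk x^2 + y^2 ≤ 1.

Compute the curl of F = (-18y^3 - 18y, 18x^3 + 18x, 0):
    (∇ × F)_x = ∂F_z/∂y - ∂F_y/∂z = 0,
    (∇ × F)_y = ∂F_x/∂z - ∂F_z/∂x = 0,
    (∇ × F)_z = ∂F_y/∂x - ∂F_x/∂y = 54x^2 + 54y^2 + 36.

On z = 4, (curl F)_z = 54x^2 + 54y^2 + 36.

Convert to polar (x = r cos θ, y = r sin θ, dA = r dr dθ); the integrand becomes 54r^2 + 36, so

    ∬_D (curl F)_z dA = ∫_0^{2π} ∫_0^{1} (54r^2 + 36) · r dr dθ.

Inner (r from 0 to 1): 63/2.
Outer (θ from 0 to 2π): 63π.

Therefore ∮_C F · dr = 63π.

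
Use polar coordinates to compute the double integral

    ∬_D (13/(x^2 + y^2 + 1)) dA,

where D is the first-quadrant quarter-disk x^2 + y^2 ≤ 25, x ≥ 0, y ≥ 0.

The region D is 0 ≤ r ≤ 5, 0 ≤ θ ≤ π/2 in polar coordinates, where x = r cos(θ), y = r sin(θ), and dA = r dr dθ.

Under the substitution, the integrand becomes 13/(r^2 + 1), so

    ∬_D (13/(x^2 + y^2 + 1)) dA = ∫_{0}^{π/2} ∫_{0}^{5} (13/(r^2 + 1)) · r dr dθ.

Inner integral (in r): ∫_{0}^{5} (13/(r^2 + 1)) · r dr = 13log(26)/2.

Outer integral (in θ): ∫_{0}^{π/2} (13log(26)/2) dθ = 13π log(26)/4.

Therefore ∬_D (13/(x^2 + y^2 + 1)) dA = 13π log(26)/4.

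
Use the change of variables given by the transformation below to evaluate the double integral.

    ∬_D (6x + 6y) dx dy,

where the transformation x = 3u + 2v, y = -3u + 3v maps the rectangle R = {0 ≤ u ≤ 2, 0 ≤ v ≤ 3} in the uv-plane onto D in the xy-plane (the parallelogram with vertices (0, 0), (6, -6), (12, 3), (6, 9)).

Compute the Jacobian determinant of (x, y) with respect to (u, v):

    ∂(x,y)/∂(u,v) = | 3  2 | = (3)(3) - (2)(-3) = 15.
                   | -3  3 |

Its absolute value is |J| = 15 (the area scaling factor).

Substituting x = 3u + 2v, y = -3u + 3v into the integrand,

    6x + 6y → 30v,

so the integral becomes

    ∬_R (30v) · |J| du dv = ∫_0^2 ∫_0^3 (450v) dv du.

Inner (v): 2025.
Outer (u): 4050.

Therefore ∬_D (6x + 6y) dx dy = 4050.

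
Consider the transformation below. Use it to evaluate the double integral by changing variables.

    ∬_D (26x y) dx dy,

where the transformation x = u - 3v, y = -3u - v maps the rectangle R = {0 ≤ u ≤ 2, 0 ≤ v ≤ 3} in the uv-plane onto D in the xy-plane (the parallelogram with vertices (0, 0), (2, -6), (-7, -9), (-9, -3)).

Compute the Jacobian determinant of (x, y) with respect to (u, v):

    ∂(x,y)/∂(u,v) = | 1  -3 | = (1)(-1) - (-3)(-3) = -10.
                   | -3  -1 |

Its absolute value is |J| = 10 (the area scaling factor).

Substituting x = u - 3v, y = -3u - v into the integrand,

    26x y → -78u^2 + 208u v + 78v^2,

so the integral becomes

    ∬_R (-78u^2 + 208u v + 78v^2) · |J| du dv = ∫_0^2 ∫_0^3 (-780u^2 + 2080u v + 780v^2) dv du.

Inner (v): -2340u^2 + 9360u + 7020.
Outer (u): 26520.

Therefore ∬_D (26x y) dx dy = 26520.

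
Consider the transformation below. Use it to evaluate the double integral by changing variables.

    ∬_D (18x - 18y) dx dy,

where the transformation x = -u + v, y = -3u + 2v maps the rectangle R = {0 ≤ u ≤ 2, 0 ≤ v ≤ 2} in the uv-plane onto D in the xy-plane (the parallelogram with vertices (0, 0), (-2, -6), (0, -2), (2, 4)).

Compute the Jacobian determinant of (x, y) with respect to (u, v):

    ∂(x,y)/∂(u,v) = | -1  1 | = (-1)(2) - (1)(-3) = 1.
                   | -3  2 |

Its absolute value is |J| = 1 (the area scaling factor).

Substituting x = -u + v, y = -3u + 2v into the integrand,

    18x - 18y → 36u - 18v,

so the integral becomes

    ∬_R (36u - 18v) · |J| du dv = ∫_0^2 ∫_0^2 (36u - 18v) dv du.

Inner (v): 72u - 36.
Outer (u): 72.

Therefore ∬_D (18x - 18y) dx dy = 72.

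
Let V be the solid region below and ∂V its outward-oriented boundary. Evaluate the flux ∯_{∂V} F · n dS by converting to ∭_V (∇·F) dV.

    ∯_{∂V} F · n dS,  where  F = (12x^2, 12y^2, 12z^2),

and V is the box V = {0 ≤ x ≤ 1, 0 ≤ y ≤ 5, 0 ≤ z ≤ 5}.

By the divergence theorem,

    ∯_{∂V} F · n dS = ∭_V (∇ · F) dV.

Compute the divergence:
    ∇ · F = ∂F_x/∂x + ∂F_y/∂y + ∂F_z/∂z = 24x + 24y + 24z.

V is a rectangular box, so dV = dx dy dz with 0 ≤ x ≤ 1, 0 ≤ y ≤ 5, 0 ≤ z ≤ 5.

Integrate (24x + 24y + 24z) over V as an iterated integral:

    ∭_V (∇·F) dV = ∫_0^{1} ∫_0^{5} ∫_0^{5} (24x + 24y + 24z) dz dy dx.

Inner (z from 0 to 5): 120x + 120y + 300.
Middle (y from 0 to 5): 600x + 3000.
Outer (x from 0 to 1): 3300.

Therefore ∯_{∂V} F · n dS = 3300.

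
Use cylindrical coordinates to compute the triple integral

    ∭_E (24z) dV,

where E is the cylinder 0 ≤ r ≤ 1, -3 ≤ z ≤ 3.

In cylindrical coordinates, x = r cos(θ), y = r sin(θ), z = z, and dV = r dr dθ dz.

The integrand becomes 24z, so

    ∭_E (24z) dV = ∫_{0}^{2π} ∫_{0}^{1} ∫_{-3}^{3} (24z) · r dz dr dθ.

Inner (z): 0.
Middle (r from 0 to 1): 0.
Outer (θ): 0.

Therefore the triple integral equals 0.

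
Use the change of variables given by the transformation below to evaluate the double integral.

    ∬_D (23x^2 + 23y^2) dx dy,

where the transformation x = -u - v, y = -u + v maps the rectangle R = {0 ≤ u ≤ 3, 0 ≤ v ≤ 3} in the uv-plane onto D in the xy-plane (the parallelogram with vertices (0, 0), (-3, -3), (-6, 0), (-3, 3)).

Compute the Jacobian determinant of (x, y) with respect to (u, v):

    ∂(x,y)/∂(u,v) = | -1  -1 | = (-1)(1) - (-1)(-1) = -2.
                   | -1  1 |

Its absolute value is |J| = 2 (the area scaling factor).

Substituting x = -u - v, y = -u + v into the integrand,

    23x^2 + 23y^2 → 46u^2 + 46v^2,

so the integral becomes

    ∬_R (46u^2 + 46v^2) · |J| du dv = ∫_0^3 ∫_0^3 (92u^2 + 92v^2) dv du.

Inner (v): 276u^2 + 828.
Outer (u): 4968.

Therefore ∬_D (23x^2 + 23y^2) dx dy = 4968.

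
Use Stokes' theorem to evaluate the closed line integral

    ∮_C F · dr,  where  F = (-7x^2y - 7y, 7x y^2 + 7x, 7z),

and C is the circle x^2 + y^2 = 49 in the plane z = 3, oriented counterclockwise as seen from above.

Let S be the flat disk x^2 + y^2 ≤ 49 in the plane z = 3, with upward unit normal n̂ = ẑ. By Stokes' theorem,

    ∮_C F · dr = ∬_S (∇ × F) · n̂ dS = ∬_D (curl F)_z dA,

where D is the disk x^2 + y^2 ≤ 49.

Compute the curl of F = (-7x^2y - 7y, 7x y^2 + 7x, 7z):
    (∇ × F)_x = ∂F_z/∂y - ∂F_y/∂z = 0,
    (∇ × F)_y = ∂F_x/∂z - ∂F_z/∂x = 0,
    (∇ × F)_z = ∂F_y/∂x - ∂F_x/∂y = 7x^2 + 7y^2 + 14.

On z = 3, (curl F)_z = 7x^2 + 7y^2 + 14.

Convert to polar (x = r cos θ, y = r sin θ, dA = r dr dθ); the integrand becomes 7r^2 + 14, so

    ∬_D (curl F)_z dA = ∫_0^{2π} ∫_0^{7} (7r^2 + 14) · r dr dθ.

Inner (r from 0 to 7): 18179/4.
Outer (θ from 0 to 2π): 18179π/2.

Therefore ∮_C F · dr = 18179π/2.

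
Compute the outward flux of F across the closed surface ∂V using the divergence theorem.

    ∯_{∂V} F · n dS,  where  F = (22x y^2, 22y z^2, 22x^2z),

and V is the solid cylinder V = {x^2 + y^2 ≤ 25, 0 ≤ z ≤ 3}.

By the divergence theorem,

    ∯_{∂V} F · n dS = ∭_V (∇ · F) dV.

Compute the divergence:
    ∇ · F = ∂F_x/∂x + ∂F_y/∂y + ∂F_z/∂z = 22y^2 + 22z^2 + 22x^2 = 22x^2 + 22y^2 + 22z^2.

In cylindrical coordinates, x = r cos(θ), y = r sin(θ), z = z, dV = r dr dθ dz, with 0 ≤ r ≤ 5, 0 ≤ θ ≤ 2π, 0 ≤ z ≤ 3.

The integrand, after substitution and multiplying by the volume element, becomes (22r^2 + 22z^2) · r, so

    ∭_V (∇·F) dV = ∫_0^{2π} ∫_0^{5} ∫_0^{3} (22r^2 + 22z^2) · r dz dr dθ.

Inner (z from 0 to 3): 66r (r^2 + 3).
Middle (r from 0 to 5): 25575/2.
Outer (θ from 0 to 2π): 25575π.

Therefore ∯_{∂V} F · n dS = 25575π.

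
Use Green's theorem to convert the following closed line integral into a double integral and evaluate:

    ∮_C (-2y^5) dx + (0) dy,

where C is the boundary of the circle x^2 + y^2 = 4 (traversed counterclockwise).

Green's theorem converts the closed line integral into a double integral over the enclosed region D:

    ∮_C P dx + Q dy = ∬_D (∂Q/∂x - ∂P/∂y) dA.

Here P = -2y^5, Q = 0, so

    ∂Q/∂x = 0,    ∂P/∂y = -10y^4,
    ∂Q/∂x - ∂P/∂y = 10y^4.

D is the region x^2 + y^2 ≤ 4. Evaluating the double integral:

In polar coordinates (x = r cos θ, y = r sin θ, dA = r dr dθ) the integrand becomes 10r^4sin(θ)^4, so

    ∬_D (10y^4) dA = ∫_0^{2π} ∫_0^{2} (10r^4sin(θ)^4) · r dr dθ.

Inner (r from 0 to 2): 320sin(θ)^4/3.
Outer (θ from 0 to 2π): 80π.

Therefore ∮_C P dx + Q dy = 80π.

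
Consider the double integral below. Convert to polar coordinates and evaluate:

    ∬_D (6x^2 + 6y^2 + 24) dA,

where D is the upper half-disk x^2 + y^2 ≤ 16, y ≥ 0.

The region D is 0 ≤ r ≤ 4, 0 ≤ θ ≤ π in polar coordinates, where x = r cos(θ), y = r sin(θ), and dA = r dr dθ.

Under the substitution, the integrand becomes 6r^2 + 24, so

    ∬_D (6x^2 + 6y^2 + 24) dA = ∫_{0}^{π} ∫_{0}^{4} (6r^2 + 24) · r dr dθ.

Inner integral (in r): ∫_{0}^{4} (6r^2 + 24) · r dr = 576.

Outer integral (in θ): ∫_{0}^{π} (576) dθ = 576π.

Therefore ∬_D (6x^2 + 6y^2 + 24) dA = 576π.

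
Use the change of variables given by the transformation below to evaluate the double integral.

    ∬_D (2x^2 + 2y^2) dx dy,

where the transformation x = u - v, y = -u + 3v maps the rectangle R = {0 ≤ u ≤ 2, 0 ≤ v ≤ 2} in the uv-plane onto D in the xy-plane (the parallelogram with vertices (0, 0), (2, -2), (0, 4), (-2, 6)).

Compute the Jacobian determinant of (x, y) with respect to (u, v):

    ∂(x,y)/∂(u,v) = | 1  -1 | = (1)(3) - (-1)(-1) = 2.
                   | -1  3 |

Its absolute value is |J| = 2 (the area scaling factor).

Substituting x = u - v, y = -u + 3v into the integrand,

    2x^2 + 2y^2 → 4u^2 - 16u v + 20v^2,

so the integral becomes

    ∬_R (4u^2 - 16u v + 20v^2) · |J| du dv = ∫_0^2 ∫_0^2 (8u^2 - 32u v + 40v^2) dv du.

Inner (v): 16u^2 - 64u + 320/3.
Outer (u): 128.

Therefore ∬_D (2x^2 + 2y^2) dx dy = 128.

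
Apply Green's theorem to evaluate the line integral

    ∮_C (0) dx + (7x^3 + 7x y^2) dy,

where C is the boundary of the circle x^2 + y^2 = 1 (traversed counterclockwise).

Green's theorem converts the closed line integral into a double integral over the enclosed region D:

    ∮_C P dx + Q dy = ∬_D (∂Q/∂x - ∂P/∂y) dA.

Here P = 0, Q = 7x^3 + 7x y^2, so

    ∂Q/∂x = 21x^2 + 7y^2,    ∂P/∂y = 0,
    ∂Q/∂x - ∂P/∂y = 21x^2 + 7y^2.

D is the region x^2 + y^2 ≤ 1. Evaluating the double integral:

In polar coordinates (x = r cos θ, y = r sin θ, dA = r dr dθ) the integrand becomes 7r^2(cos(2θ) + 2), so

    ∬_D (21x^2 + 7y^2) dA = ∫_0^{2π} ∫_0^{1} (7r^2(cos(2θ) + 2)) · r dr dθ.

Inner (r from 0 to 1): 7cos(2θ)/4 + 7/2.
Outer (θ from 0 to 2π): 7π.

Therefore ∮_C P dx + Q dy = 7π.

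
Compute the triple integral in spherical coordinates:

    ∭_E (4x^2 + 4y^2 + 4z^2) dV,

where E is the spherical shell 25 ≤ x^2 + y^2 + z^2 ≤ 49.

In spherical coordinates, x = ρ sin(φ) cos(θ), y = ρ sin(φ) sin(θ), z = ρ cos(φ), and dV = ρ^2 sin(φ) dρ dφ dθ.

The integrand becomes 4ρ^2, so

    ∭_E (4x^2 + 4y^2 + 4z^2) dV = ∫_{0}^{2π} ∫_{0}^{π} ∫_{5}^{7} (4ρ^2) · ρ^2 sin(φ) dρ dφ dθ.

Inner (ρ): 54728sin(φ)/5.
Middle (φ): 109456/5.
Outer (θ): 218912π/5.

Therefore the triple integral equals 218912π/5.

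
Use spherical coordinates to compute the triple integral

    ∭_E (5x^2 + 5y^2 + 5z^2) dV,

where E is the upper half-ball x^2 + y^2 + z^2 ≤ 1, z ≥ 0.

In spherical coordinates, x = ρ sin(φ) cos(θ), y = ρ sin(φ) sin(θ), z = ρ cos(φ), and dV = ρ^2 sin(φ) dρ dφ dθ.

The integrand becomes 5ρ^2, so

    ∭_E (5x^2 + 5y^2 + 5z^2) dV = ∫_{0}^{2π} ∫_{0}^{π/2} ∫_{0}^{1} (5ρ^2) · ρ^2 sin(φ) dρ dφ dθ.

Inner (ρ): sin(φ).
Middle (φ): 1.
Outer (θ): 2π.

Therefore the triple integral equals 2π.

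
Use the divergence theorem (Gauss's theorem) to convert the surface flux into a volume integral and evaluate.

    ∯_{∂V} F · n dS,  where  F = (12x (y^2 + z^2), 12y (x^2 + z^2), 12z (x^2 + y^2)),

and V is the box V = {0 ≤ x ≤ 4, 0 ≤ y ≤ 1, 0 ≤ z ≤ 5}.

By the divergence theorem,

    ∯_{∂V} F · n dS = ∭_V (∇ · F) dV.

Compute the divergence:
    ∇ · F = ∂F_x/∂x + ∂F_y/∂y + ∂F_z/∂z = 12y^2 + 12z^2 + 12x^2 + 12z^2 + 12x^2 + 12y^2 = 24x^2 + 24y^2 + 24z^2.

V is a rectangular box, so dV = dx dy dz with 0 ≤ x ≤ 4, 0 ≤ y ≤ 1, 0 ≤ z ≤ 5.

Integrate (24x^2 + 24y^2 + 24z^2) over V as an iterated integral:

    ∭_V (∇·F) dV = ∫_0^{4} ∫_0^{1} ∫_0^{5} (24x^2 + 24y^2 + 24z^2) dz dy dx.

Inner (z from 0 to 5): 120x^2 + 120y^2 + 1000.
Middle (y from 0 to 1): 120x^2 + 1040.
Outer (x from 0 to 4): 6720.

Therefore ∯_{∂V} F · n dS = 6720.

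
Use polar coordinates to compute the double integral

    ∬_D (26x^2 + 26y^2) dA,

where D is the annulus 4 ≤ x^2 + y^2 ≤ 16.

The region D is 2 ≤ r ≤ 4, 0 ≤ θ ≤ 2π in polar coordinates, where x = r cos(θ), y = r sin(θ), and dA = r dr dθ.

Under the substitution, the integrand becomes 26r^2, so

    ∬_D (26x^2 + 26y^2) dA = ∫_{0}^{2π} ∫_{2}^{4} (26r^2) · r dr dθ.

Inner integral (in r): ∫_{2}^{4} (26r^2) · r dr = 1560.

Outer integral (in θ): ∫_{0}^{2π} (1560) dθ = 3120π.

Therefore ∬_D (26x^2 + 26y^2) dA = 3120π.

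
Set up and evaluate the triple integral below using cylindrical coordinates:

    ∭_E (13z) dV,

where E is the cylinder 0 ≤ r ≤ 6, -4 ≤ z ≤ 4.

In cylindrical coordinates, x = r cos(θ), y = r sin(θ), z = z, and dV = r dr dθ dz.

The integrand becomes 13z, so

    ∭_E (13z) dV = ∫_{0}^{2π} ∫_{0}^{6} ∫_{-4}^{4} (13z) · r dz dr dθ.

Inner (z): 0.
Middle (r from 0 to 6): 0.
Outer (θ): 0.

Therefore the triple integral equals 0.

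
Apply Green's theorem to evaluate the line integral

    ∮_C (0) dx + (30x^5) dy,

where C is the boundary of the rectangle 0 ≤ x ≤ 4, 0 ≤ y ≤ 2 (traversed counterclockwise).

Green's theorem converts the closed line integral into a double integral over the enclosed region D:

    ∮_C P dx + Q dy = ∬_D (∂Q/∂x - ∂P/∂y) dA.

Here P = 0, Q = 30x^5, so

    ∂Q/∂x = 150x^4,    ∂P/∂y = 0,
    ∂Q/∂x - ∂P/∂y = 150x^4.

D is the region 0 ≤ x ≤ 4, 0 ≤ y ≤ 2. Evaluating the double integral:

    ∬_D (150x^4) dA = ∫_0^{4} ∫_0^{2} (150x^4) dy dx.

Inner (y from 0 to 2): 300x^4.
Outer (x from 0 to 4): 61440.

Therefore ∮_C P dx + Q dy = 61440.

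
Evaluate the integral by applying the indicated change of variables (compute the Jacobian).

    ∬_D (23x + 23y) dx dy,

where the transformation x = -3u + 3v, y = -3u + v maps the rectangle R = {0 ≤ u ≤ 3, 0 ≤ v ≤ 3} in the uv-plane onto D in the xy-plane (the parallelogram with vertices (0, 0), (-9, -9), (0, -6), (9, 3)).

Compute the Jacobian determinant of (x, y) with respect to (u, v):

    ∂(x,y)/∂(u,v) = | -3  3 | = (-3)(1) - (3)(-3) = 6.
                   | -3  1 |

Its absolute value is |J| = 6 (the area scaling factor).

Substituting x = -3u + 3v, y = -3u + v into the integrand,

    23x + 23y → -138u + 92v,

so the integral becomes

    ∬_R (-138u + 92v) · |J| du dv = ∫_0^3 ∫_0^3 (-828u + 552v) dv du.

Inner (v): 2484 - 2484u.
Outer (u): -3726.

Therefore ∬_D (23x + 23y) dx dy = -3726.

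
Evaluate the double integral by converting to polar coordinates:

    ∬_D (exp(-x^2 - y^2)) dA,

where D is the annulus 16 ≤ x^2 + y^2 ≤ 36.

The region D is 4 ≤ r ≤ 6, 0 ≤ θ ≤ 2π in polar coordinates, where x = r cos(θ), y = r sin(θ), and dA = r dr dθ.

Under the substitution, the integrand becomes exp(-r^2), so

    ∬_D (exp(-x^2 - y^2)) dA = ∫_{0}^{2π} ∫_{4}^{6} (exp(-r^2)) · r dr dθ.

Inner integral (in r): ∫_{4}^{6} (exp(-r^2)) · r dr = -(1 - exp(20))exp(-36)/2.

Outer integral (in θ): ∫_{0}^{2π} (-(1 - exp(20))exp(-36)/2) dθ = -π (1 - exp(20))exp(-36).

Therefore ∬_D (exp(-x^2 - y^2)) dA = -π (1 - exp(20))exp(-36).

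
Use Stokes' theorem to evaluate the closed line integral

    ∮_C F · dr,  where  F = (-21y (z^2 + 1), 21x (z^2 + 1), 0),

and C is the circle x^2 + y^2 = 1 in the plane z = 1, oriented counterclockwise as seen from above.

Let S be the flat disk x^2 + y^2 ≤ 1 in the plane z = 1, with upward unit normal n̂ = ẑ. By Stokes' theorem,

    ∮_C F · dr = ∬_S (∇ × F) · n̂ dS = ∬_D (curl F)_z dA,

where D is the disk x^2 + y^2 ≤ 1.

Compute the curl of F = (-21y (z^2 + 1), 21x (z^2 + 1), 0):
    (∇ × F)_x = ∂F_z/∂y - ∂F_y/∂z = -42x z,
    (∇ × F)_y = ∂F_x/∂z - ∂F_z/∂x = -42y z,
    (∇ × F)_z = ∂F_y/∂x - ∂F_x/∂y = 42z^2 + 42.

On z = 1, (curl F)_z = 84.

Convert to polar (x = r cos θ, y = r sin θ, dA = r dr dθ); the integrand becomes 84, so

    ∬_D (curl F)_z dA = ∫_0^{2π} ∫_0^{1} (84) · r dr dθ.

Inner (r from 0 to 1): 42.
Outer (θ from 0 to 2π): 84π.

Therefore ∮_C F · dr = 84π.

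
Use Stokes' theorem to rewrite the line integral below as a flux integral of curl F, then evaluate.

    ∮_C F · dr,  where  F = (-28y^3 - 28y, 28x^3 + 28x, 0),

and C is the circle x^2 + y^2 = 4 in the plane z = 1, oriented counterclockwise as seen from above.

Let S be the flat disk x^2 + y^2 ≤ 4 in the plane z = 1, with upward unit normal n̂ = ẑ. By Stokes' theorem,

    ∮_C F · dr = ∬_S (∇ × F) · n̂ dS = ∬_D (curl F)_z dA,

where D is the disk x^2 + y^2 ≤ 4.

Compute the curl of F = (-28y^3 - 28y, 28x^3 + 28x, 0):
    (∇ × F)_x = ∂F_z/∂y - ∂F_y/∂z = 0,
    (∇ × F)_y = ∂F_x/∂z - ∂F_z/∂x = 0,
    (∇ × F)_z = ∂F_y/∂x - ∂F_x/∂y = 84x^2 + 84y^2 + 56.

On z = 1, (curl F)_z = 84x^2 + 84y^2 + 56.

Convert to polar (x = r cos θ, y = r sin θ, dA = r dr dθ); the integrand becomes 84r^2 + 56, so

    ∬_D (curl F)_z dA = ∫_0^{2π} ∫_0^{2} (84r^2 + 56) · r dr dθ.

Inner (r from 0 to 2): 448.
Outer (θ from 0 to 2π): 896π.

Therefore ∮_C F · dr = 896π.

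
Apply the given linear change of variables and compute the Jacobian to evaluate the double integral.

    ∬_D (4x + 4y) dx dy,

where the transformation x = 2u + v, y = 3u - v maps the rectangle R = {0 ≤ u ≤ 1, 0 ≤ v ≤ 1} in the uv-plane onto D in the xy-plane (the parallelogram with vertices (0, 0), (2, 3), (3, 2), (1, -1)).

Compute the Jacobian determinant of (x, y) with respect to (u, v):

    ∂(x,y)/∂(u,v) = | 2  1 | = (2)(-1) - (1)(3) = -5.
                   | 3  -1 |

Its absolute value is |J| = 5 (the area scaling factor).

Substituting x = 2u + v, y = 3u - v into the integrand,

    4x + 4y → 20u,

so the integral becomes

    ∬_R (20u) · |J| du dv = ∫_0^1 ∫_0^1 (100u) dv du.

Inner (v): 100u.
Outer (u): 50.

Therefore ∬_D (4x + 4y) dx dy = 50.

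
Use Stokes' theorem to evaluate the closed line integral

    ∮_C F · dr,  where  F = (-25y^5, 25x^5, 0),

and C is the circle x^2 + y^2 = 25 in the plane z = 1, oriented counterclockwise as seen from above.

Let S be the flat disk x^2 + y^2 ≤ 25 in the plane z = 1, with upward unit normal n̂ = ẑ. By Stokes' theorem,

    ∮_C F · dr = ∬_S (∇ × F) · n̂ dS = ∬_D (curl F)_z dA,

where D is the disk x^2 + y^2 ≤ 25.

Compute the curl of F = (-25y^5, 25x^5, 0):
    (∇ × F)_x = ∂F_z/∂y - ∂F_y/∂z = 0,
    (∇ × F)_y = ∂F_x/∂z - ∂F_z/∂x = 0,
    (∇ × F)_z = ∂F_y/∂x - ∂F_x/∂y = 125x^4 + 125y^4.

On z = 1, (curl F)_z = 125x^4 + 125y^4.

Convert to polar (x = r cos θ, y = r sin θ, dA = r dr dθ); the integrand becomes 125r^4(sin(θ)^4 + cos(θ)^4), so

    ∬_D (curl F)_z dA = ∫_0^{2π} ∫_0^{5} (125r^4(sin(θ)^4 + cos(θ)^4)) · r dr dθ.

Inner (r from 0 to 5): 1953125sin(θ)^4/6 + 1953125cos(θ)^4/6.
Outer (θ from 0 to 2π): 1953125π/4.

Therefore ∮_C F · dr = 1953125π/4.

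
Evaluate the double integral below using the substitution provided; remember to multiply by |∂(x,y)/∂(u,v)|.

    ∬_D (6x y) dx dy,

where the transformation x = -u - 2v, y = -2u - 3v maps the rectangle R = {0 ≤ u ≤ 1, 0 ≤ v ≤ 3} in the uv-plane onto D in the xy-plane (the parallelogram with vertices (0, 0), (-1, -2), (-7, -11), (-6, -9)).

Compute the Jacobian determinant of (x, y) with respect to (u, v):

    ∂(x,y)/∂(u,v) = | -1  -2 | = (-1)(-3) - (-2)(-2) = -1.
                   | -2  -3 |

Its absolute value is |J| = 1 (the area scaling factor).

Substituting x = -u - 2v, y = -2u - 3v into the integrand,

    6x y → 12u^2 + 42u v + 36v^2,

so the integral becomes

    ∬_R (12u^2 + 42u v + 36v^2) · |J| du dv = ∫_0^1 ∫_0^3 (12u^2 + 42u v + 36v^2) dv du.

Inner (v): 36u^2 + 189u + 324.
Outer (u): 861/2.

Therefore ∬_D (6x y) dx dy = 861/2.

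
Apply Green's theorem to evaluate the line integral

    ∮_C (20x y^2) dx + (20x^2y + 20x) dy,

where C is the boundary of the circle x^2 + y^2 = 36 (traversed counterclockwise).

Green's theorem converts the closed line integral into a double integral over the enclosed region D:

    ∮_C P dx + Q dy = ∬_D (∂Q/∂x - ∂P/∂y) dA.

Here P = 20x y^2, Q = 20x^2y + 20x, so

    ∂Q/∂x = 40x y + 20,    ∂P/∂y = 40x y,
    ∂Q/∂x - ∂P/∂y = 20.

D is the region x^2 + y^2 ≤ 36. Evaluating the double integral:

In polar coordinates (x = r cos θ, y = r sin θ, dA = r dr dθ) the integrand becomes 20, so

    ∬_D (20) dA = ∫_0^{2π} ∫_0^{6} (20) · r dr dθ.

Inner (r from 0 to 6): 360.
Outer (θ from 0 to 2π): 720π.

Therefore ∮_C P dx + Q dy = 720π.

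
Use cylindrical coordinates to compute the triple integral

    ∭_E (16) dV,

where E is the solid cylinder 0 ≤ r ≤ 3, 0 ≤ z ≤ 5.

In cylindrical coordinates, x = r cos(θ), y = r sin(θ), z = z, and dV = r dr dθ dz.

The integrand becomes 16, so

    ∭_E (16) dV = ∫_{0}^{2π} ∫_{0}^{3} ∫_{0}^{5} (16) · r dz dr dθ.

Inner (z): 80r.
Middle (r from 0 to 3): 360.
Outer (θ): 720π.

Therefore the triple integral equals 720π.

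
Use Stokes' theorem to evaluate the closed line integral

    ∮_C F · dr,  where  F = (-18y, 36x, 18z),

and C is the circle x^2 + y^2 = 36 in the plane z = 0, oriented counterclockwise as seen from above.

Let S be the flat disk x^2 + y^2 ≤ 36 in the plane z = 0, with upward unit normal n̂ = ẑ. By Stokes' theorem,

    ∮_C F · dr = ∬_S (∇ × F) · n̂ dS = ∬_D (curl F)_z dA,

where D is the disk x^2 + y^2 ≤ 36.

Compute the curl of F = (-18y, 36x, 18z):
    (∇ × F)_x = ∂F_z/∂y - ∂F_y/∂z = 0,
    (∇ × F)_y = ∂F_x/∂z - ∂F_z/∂x = 0,
    (∇ × F)_z = ∂F_y/∂x - ∂F_x/∂y = 54.

On z = 0, (curl F)_z = 54.

Convert to polar (x = r cos θ, y = r sin θ, dA = r dr dθ); the integrand becomes 54, so

    ∬_D (curl F)_z dA = ∫_0^{2π} ∫_0^{6} (54) · r dr dθ.

Inner (r from 0 to 6): 972.
Outer (θ from 0 to 2π): 1944π.

Therefore ∮_C F · dr = 1944π.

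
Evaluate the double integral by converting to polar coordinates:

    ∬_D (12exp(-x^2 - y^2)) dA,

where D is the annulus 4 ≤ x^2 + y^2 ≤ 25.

The region D is 2 ≤ r ≤ 5, 0 ≤ θ ≤ 2π in polar coordinates, where x = r cos(θ), y = r sin(θ), and dA = r dr dθ.

Under the substitution, the integrand becomes 12exp(-r^2), so

    ∬_D (12exp(-x^2 - y^2)) dA = ∫_{0}^{2π} ∫_{2}^{5} (12exp(-r^2)) · r dr dθ.

Inner integral (in r): ∫_{2}^{5} (12exp(-r^2)) · r dr = -(6 - 6exp(21))exp(-25).

Outer integral (in θ): ∫_{0}^{2π} (-(6 - 6exp(21))exp(-25)) dθ = -12π (1 - exp(21))exp(-25).

Therefore ∬_D (12exp(-x^2 - y^2)) dA = -12π (1 - exp(21))exp(-25).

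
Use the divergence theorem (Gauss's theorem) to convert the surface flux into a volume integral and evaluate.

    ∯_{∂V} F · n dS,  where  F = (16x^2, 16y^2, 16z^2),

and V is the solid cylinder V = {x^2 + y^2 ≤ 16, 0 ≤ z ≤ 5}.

By the divergence theorem,

    ∯_{∂V} F · n dS = ∭_V (∇ · F) dV.

Compute the divergence:
    ∇ · F = ∂F_x/∂x + ∂F_y/∂y + ∂F_z/∂z = 32x + 32y + 32z.

In cylindrical coordinates, x = r cos(θ), y = r sin(θ), z = z, dV = r dr dθ dz, with 0 ≤ r ≤ 4, 0 ≤ θ ≤ 2π, 0 ≤ z ≤ 5.

The integrand, after substitution and multiplying by the volume element, becomes (32sqrt(2)r sin(θ + π/4) + 32z) · r, so

    ∭_V (∇·F) dV = ∫_0^{2π} ∫_0^{4} ∫_0^{5} (32sqrt(2)r sin(θ + π/4) + 32z) · r dz dr dθ.

Inner (z from 0 to 5): 80r (2sqrt(2)r sin(θ + π/4) + 5).
Middle (r from 0 to 4): 10240sqrt(2)sin(θ + π/4)/3 + 3200.
Outer (θ from 0 to 2π): 6400π.

Therefore ∯_{∂V} F · n dS = 6400π.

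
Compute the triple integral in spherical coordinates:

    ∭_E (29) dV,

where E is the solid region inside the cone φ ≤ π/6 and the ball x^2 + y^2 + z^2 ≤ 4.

In spherical coordinates, x = ρ sin(φ) cos(θ), y = ρ sin(φ) sin(θ), z = ρ cos(φ), and dV = ρ^2 sin(φ) dρ dφ dθ.

The integrand becomes 29, so

    ∭_E (29) dV = ∫_{0}^{2π} ∫_{0}^{π/6} ∫_{0}^{2} (29) · ρ^2 sin(φ) dρ dφ dθ.

Inner (ρ): 232sin(φ)/3.
Middle (φ): 232/3 - 116sqrt(3)/3.
Outer (θ): 232π (2 - sqrt(3))/3.

Therefore the triple integral equals 232π (2 - sqrt(3))/3.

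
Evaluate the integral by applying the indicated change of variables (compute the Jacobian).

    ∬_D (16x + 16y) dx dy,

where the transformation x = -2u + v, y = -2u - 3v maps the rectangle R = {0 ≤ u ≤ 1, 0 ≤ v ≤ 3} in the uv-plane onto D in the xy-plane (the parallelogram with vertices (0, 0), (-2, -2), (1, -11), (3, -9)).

Compute the Jacobian determinant of (x, y) with respect to (u, v):

    ∂(x,y)/∂(u,v) = | -2  1 | = (-2)(-3) - (1)(-2) = 8.
                   | -2  -3 |

Its absolute value is |J| = 8 (the area scaling factor).

Substituting x = -2u + v, y = -2u - 3v into the integrand,

    16x + 16y → -64u - 32v,

so the integral becomes

    ∬_R (-64u - 32v) · |J| du dv = ∫_0^1 ∫_0^3 (-512u - 256v) dv du.

Inner (v): -1536u - 1152.
Outer (u): -1920.

Therefore ∬_D (16x + 16y) dx dy = -1920.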